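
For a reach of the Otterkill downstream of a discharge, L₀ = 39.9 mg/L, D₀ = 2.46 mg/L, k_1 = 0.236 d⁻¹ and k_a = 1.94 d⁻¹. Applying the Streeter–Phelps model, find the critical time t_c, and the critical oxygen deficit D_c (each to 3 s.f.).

t_c ≈ 0.891 d; D_c ≈ 3.93 mg/L

With k_a/k_1 = 8.220 and 1 − D₀(k_a−k_1)/(k_1 L₀) = 0.5548,
t_c = ln(8.220 × 0.5548) / (1.94 − 0.236) = ln(4.561) / 1.704 = 1.518/1.704 = 0.8906 d.
D_c = (k_1/k_a) L₀ e^(−k_1 t_c) = (0.236/1.94) × 39.9 × e^(−0.236×0.8906) = 0.1216 × 39.9 × 0.8104 = 3.934 mg/L.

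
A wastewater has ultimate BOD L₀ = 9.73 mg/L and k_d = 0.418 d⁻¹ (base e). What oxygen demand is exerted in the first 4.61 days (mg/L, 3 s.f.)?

y_t = L₀(1 − e^(−k_d t)) = 9.73 × (1 − e^(−0.418×4.61))
= 9.73 × (1 − 0.1456) = 9.73 × 0.8544 = 8.313 mg/L.

y ≈ 8.31 mg/L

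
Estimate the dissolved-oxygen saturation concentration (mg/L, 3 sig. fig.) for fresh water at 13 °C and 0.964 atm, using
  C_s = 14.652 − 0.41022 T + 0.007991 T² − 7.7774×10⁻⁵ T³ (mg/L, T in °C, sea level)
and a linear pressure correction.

At sea level: C_s = 14.652 − 0.41022×13 + 0.007991×13² − 7.7774×10⁻⁵×13³ = 10.50 mg/L.
Pressure correction: C_s' = 10.50 × 0.964 = 10.12 mg/L.

C_s ≈ 10.1 mg/L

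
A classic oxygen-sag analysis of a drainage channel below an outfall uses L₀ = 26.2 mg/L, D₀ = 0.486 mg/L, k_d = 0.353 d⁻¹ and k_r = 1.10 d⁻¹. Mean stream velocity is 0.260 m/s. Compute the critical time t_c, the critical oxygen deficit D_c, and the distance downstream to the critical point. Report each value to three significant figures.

t_c = [1/(k_r−k_d)] ln[(k_r/k_d)(1 − D₀(k_r−k_d)/(k_d L₀))]
= [1/(1.10−0.353)] ln[(1.10/0.353)(1 − 0.486×0.7470/(0.353×26.2))]
= (1/0.7470) ln[3.116 × 0.9607] = 1.339 × ln(2.994) = 1.339 × 1.097 = 1.468 d.
L(t_c) = L₀ e^(−k_d t_c) = 26.2 × 0.5956 = 15.60 mg/L, and at the critical point k_r D_c = k_d L, so D_c = (0.353/1.10) × 15.60 = 5.008 mg/L.
x_c = v t_c = 0.260 m/s × 1.468 d × 86400 s/d = 32980 m ≈ 33.0 km.

t_c ≈ 1.47 d; D_c ≈ 5.01 mg/L; x_c ≈ 33.0 km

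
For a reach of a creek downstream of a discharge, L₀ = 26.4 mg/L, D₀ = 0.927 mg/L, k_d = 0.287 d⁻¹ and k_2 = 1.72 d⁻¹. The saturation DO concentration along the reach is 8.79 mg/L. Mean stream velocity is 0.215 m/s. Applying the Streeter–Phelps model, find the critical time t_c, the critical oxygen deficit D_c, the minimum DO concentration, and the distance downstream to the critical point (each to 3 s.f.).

t_c ≈ 1.12 d; D_c ≈ 3.20 mg/L; min DO ≈ 5.59 mg/L; x_c ≈ 20.7 km

With k_2/k_d = 5.993 and 1 − D₀(k_2−k_d)/(k_d L₀) = 0.8247,
t_c = ln(5.993 × 0.8247) / (1.72 − 0.287) = ln(4.942) / 1.433 = 1.598/1.433 = 1.115 d.
L(t_c) = L₀ e^(−k_d t_c) = 26.4 × 0.7261 = 19.17 mg/L, and at the critical point k_2 D_c = k_d L, so D_c = (0.287/1.72) × 19.17 = 3.199 mg/L.
Minimum DO = C_s − D_c = 8.79 − 3.199 = 5.591 mg/L.
x_c = v t_c = 0.215 m/s × 1.115 d × 86400 s/d = 20710 m ≈ 20.7 km.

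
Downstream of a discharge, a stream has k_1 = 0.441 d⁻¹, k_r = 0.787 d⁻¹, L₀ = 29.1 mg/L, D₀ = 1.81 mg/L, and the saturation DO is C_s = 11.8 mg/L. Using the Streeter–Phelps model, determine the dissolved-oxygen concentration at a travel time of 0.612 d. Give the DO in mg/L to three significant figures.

k_1 L₀/(k_r−k_1) = 0.441×29.1/(0.787−0.441) = 12.83/0.3460 = 37.09 mg/L.
e^(−k_1 t) = e^(−0.441×0.6120) = 0.7635; e^(−k_r t) = e^(−0.787×0.6120) = 0.6178.
D = 37.09 × (0.7635 − 0.6178) + 1.81 × 0.6178 = 5.404 + 1.118 = 6.522 mg/L.
DO = C_s − D = 11.8 − 6.522 = 5.278 mg/L.

DO ≈ 5.28 mg/L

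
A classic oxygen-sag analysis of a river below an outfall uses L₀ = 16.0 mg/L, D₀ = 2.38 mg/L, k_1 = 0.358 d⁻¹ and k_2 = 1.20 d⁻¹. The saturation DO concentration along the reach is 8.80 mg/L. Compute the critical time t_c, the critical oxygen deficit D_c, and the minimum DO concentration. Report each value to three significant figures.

t_c ≈ 0.925 d; D_c ≈ 3.43 mg/L; min DO ≈ 5.37 mg/L

With k_2/k_1 = 3.352 and 1 − D₀(k_2−k_1)/(k_1 L₀) = 0.6501,
t_c = ln(3.352 × 0.6501) / (1.20 − 0.358) = ln(2.179) / 0.8420 = 0.7790/0.8420 = 0.9252 d.
D_c = (k_1/k_2) L₀ e^(−k_1 t_c) = (0.358/1.20) × 16.0 × e^(−0.358×0.9252) = 0.2983 × 16.0 × 0.7181 = 3.428 mg/L.
Minimum DO = C_s − D_c = 8.80 − 3.428 = 5.372 mg/L.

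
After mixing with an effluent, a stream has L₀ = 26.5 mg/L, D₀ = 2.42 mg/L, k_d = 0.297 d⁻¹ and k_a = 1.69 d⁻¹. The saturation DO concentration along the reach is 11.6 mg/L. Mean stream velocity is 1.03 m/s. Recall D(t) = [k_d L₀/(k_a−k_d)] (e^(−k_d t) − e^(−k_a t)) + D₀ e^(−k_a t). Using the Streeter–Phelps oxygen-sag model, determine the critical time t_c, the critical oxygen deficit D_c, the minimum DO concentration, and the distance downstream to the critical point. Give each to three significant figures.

t_c ≈ 0.847 d; D_c ≈ 3.62 mg/L; min DO ≈ 7.98 mg/L; x_c ≈ 75.4 km

t_c = [1/(k_a−k_d)] ln[(k_a/k_d)(1 − D₀(k_a−k_d)/(k_d L₀))]
= [1/(1.69−0.297)] ln[(1.69/0.297)(1 − 2.42×1.393/(0.297×26.5))]
= (1/1.393) ln[5.690 × 0.5717] = 0.7179 × ln(3.253) = 0.7179 × 1.180 = 0.8468 d.
L(t_c) = L₀ e^(−k_d t_c) = 26.5 × 0.7776 = 20.61 mg/L, and at the critical point k_a D_c = k_d L, so D_c = (0.297/1.69) × 20.61 = 3.622 mg/L.
Minimum DO = C_s − D_c = 11.6 − 3.622 = 7.978 mg/L.
x_c = v t_c = 1.03 m/s × 0.8468 d × 86400 s/d = 75360 m ≈ 75.4 km.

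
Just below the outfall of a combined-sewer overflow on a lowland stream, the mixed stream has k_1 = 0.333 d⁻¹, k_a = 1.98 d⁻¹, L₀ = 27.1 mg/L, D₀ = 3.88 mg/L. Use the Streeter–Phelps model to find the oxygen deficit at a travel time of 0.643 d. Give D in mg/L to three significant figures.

k_1 L₀/(k_a−k_1) = 0.333×27.1/(1.98−0.333) = 9.024/1.647 = 5.479 mg/L.
e^(−k_1 t) = e^(−0.333×0.6430) = 0.8073; e^(−k_a t) = e^(−1.98×0.6430) = 0.2800.
D = 5.479 × (0.8073 − 0.2800) + 3.88 × 0.2800 = 2.889 + 1.086 = 3.975 mg/L.

D ≈ 3.98 mg/L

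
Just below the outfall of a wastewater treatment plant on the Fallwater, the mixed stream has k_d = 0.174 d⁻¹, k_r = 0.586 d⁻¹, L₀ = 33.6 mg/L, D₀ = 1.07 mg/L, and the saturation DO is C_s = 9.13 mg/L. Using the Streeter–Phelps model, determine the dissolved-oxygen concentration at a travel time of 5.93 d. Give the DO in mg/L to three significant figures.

DO ≈ 4.48 mg/L

k_d L₀/(k_r−k_d) = 0.174×33.6/(0.586−0.174) = 5.846/0.4120 = 14.19 mg/L.
e^(−k_d t) = e^(−0.174×5.930) = 0.3564; e^(−k_r t) = e^(−0.586×5.930) = 0.03096.
D = 14.19 × (0.3564 − 0.03096) + 1.07 × 0.03096 = 4.617 + 0.03313 = 4.651 mg/L.
DO = C_s − D = 9.13 − 4.651 = 4.479 mg/L.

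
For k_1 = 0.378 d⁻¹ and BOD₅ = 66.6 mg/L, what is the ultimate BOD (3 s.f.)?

BOD₅ = L₀(1 − e^(−5k_1)) ⇒ L₀ = BOD₅ / (1 − e^(−5×0.378))
= 66.6 / (1 − 0.1511) = 66.6 / 0.8489 = 78.45 mg/L.

L₀ ≈ 78.5 mg/L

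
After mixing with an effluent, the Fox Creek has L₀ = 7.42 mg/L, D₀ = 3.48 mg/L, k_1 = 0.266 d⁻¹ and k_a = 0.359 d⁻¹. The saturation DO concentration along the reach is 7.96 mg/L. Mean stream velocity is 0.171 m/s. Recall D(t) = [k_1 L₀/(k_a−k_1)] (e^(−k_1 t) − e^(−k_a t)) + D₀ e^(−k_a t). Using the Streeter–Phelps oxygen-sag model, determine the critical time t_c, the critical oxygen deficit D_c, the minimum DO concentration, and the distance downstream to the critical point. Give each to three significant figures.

t_c ≈ 1.30 d; D_c ≈ 3.89 mg/L; min DO ≈ 4.07 mg/L; x_c ≈ 19.2 km

With k_a/k_1 = 1.350 and 1 − D₀(k_a−k_1)/(k_1 L₀) = 0.8360,
t_c = ln(1.350 × 0.8360) / (0.359 − 0.266) = ln(1.128) / 0.09300 = 0.1207/0.09300 = 1.298 d.
L(t_c) = L₀ e^(−k_1 t_c) = 7.42 × 0.7080 = 5.253 mg/L, and at the critical point k_a D_c = k_1 L, so D_c = (0.266/0.359) × 5.253 = 3.892 mg/L.
Minimum DO = C_s − D_c = 7.96 − 3.892 = 4.068 mg/L.
x_c = v t_c = 0.171 m/s × 1.298 d × 86400 s/d = 19180 m ≈ 19.2 km.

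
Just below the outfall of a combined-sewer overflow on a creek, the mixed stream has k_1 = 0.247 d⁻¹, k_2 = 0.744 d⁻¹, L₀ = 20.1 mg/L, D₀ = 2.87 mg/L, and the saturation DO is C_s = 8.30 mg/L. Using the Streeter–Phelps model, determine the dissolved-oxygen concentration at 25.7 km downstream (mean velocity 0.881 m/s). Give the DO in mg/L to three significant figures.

Travel time t = x/v = 25.7 km / (0.881 m/s) = 25700 m / 0.881 m/s = 29170 s = 0.3376 d.
k_1 L₀/(k_2−k_1) = 0.247×20.1/(0.744−0.247) = 4.965/0.4970 = 9.989 mg/L.
e^(−k_1 t) = e^(−0.247×0.3376) = 0.9200; e^(−k_2 t) = e^(−0.744×0.3376) = 0.7779.
D = 9.989 × (0.9200 − 0.7779) + 2.87 × 0.7779 = 1.420 + 2.232 = 3.652 mg/L.
DO = C_s − D = 8.30 − 3.652 = 4.648 mg/L.

DO ≈ 4.65 mg/L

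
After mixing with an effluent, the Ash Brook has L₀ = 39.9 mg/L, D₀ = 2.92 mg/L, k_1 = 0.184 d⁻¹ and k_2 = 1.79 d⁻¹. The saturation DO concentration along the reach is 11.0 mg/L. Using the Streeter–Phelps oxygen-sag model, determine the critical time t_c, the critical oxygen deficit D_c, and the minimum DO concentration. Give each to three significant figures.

At the critical point dD/dt = 0, so k_1 L₀ e^(−k_1 t) = k_2 D. Substituting D(t) from the Streeter–Phelps equation and solving for t gives
t_c = ln[(k_2/k_1)(1 − D₀(k_2−k_1)/(k_1 L₀))] / (k_2−k_1).
Here k_2−k_1 = 1.606 d⁻¹ and 1 − D₀(k_2−k_1)/(k_1 L₀) = 1 − 2.92×1.606/(0.184×39.9) = 0.3612, so
t_c = ln(9.728 × 0.3612) / 1.606 = 1.257 / 1.606 = 0.7826 d.
D_c = (k_1/k_2) L₀ e^(−k_1 t_c) = (0.184/1.79) × 39.9 × e^(−0.184×0.7826) = 0.1028 × 39.9 × 0.8659 = 3.551 mg/L.
Minimum DO = C_s − D_c = 11.0 − 3.551 = 7.449 mg/L.

t_c ≈ 0.783 d; D_c ≈ 3.55 mg/L; min DO ≈ 7.45 mg/L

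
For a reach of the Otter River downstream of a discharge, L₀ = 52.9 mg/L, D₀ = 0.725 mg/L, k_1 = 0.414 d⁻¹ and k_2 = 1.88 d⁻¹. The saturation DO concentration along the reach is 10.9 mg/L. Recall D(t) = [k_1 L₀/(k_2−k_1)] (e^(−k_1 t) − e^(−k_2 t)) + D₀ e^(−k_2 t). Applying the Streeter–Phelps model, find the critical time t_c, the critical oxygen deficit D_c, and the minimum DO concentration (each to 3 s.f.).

t_c ≈ 0.998 d; D_c ≈ 7.71 mg/L; min DO ≈ 3.19 mg/L

t_c = [1/(k_2−k_1)] ln[(k_2/k_1)(1 − D₀(k_2−k_1)/(k_1 L₀))]
= [1/(1.88−0.414)] ln[(1.88/0.414)(1 − 0.725×1.466/(0.414×52.9))]
= (1/1.466) ln[4.541 × 0.9515] = 0.6821 × ln(4.321) = 0.6821 × 1.463 = 0.9982 d.
L(t_c) = L₀ e^(−k_1 t_c) = 52.9 × 0.6615 = 34.99 mg/L, and at the critical point k_2 D_c = k_1 L, so D_c = (0.414/1.88) × 34.99 = 7.706 mg/L.
Minimum DO = C_s − D_c = 10.9 − 7.706 = 3.194 mg/L.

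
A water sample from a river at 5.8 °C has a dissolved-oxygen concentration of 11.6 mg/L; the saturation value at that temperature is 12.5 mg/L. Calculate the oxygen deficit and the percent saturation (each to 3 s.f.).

D ≈ 0.900 mg/L; 92.8 % saturation

D = C_s − C = 12.5 − 11.6 = 0.900 mg/L.
% saturation = 11.6/12.5 × 100 = 92.8 %.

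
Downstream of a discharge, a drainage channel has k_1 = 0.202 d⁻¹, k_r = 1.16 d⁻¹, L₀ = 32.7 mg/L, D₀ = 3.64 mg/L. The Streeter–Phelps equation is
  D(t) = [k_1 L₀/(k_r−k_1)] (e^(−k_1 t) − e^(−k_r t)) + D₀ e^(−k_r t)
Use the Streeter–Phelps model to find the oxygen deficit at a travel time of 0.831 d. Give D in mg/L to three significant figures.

D ≈ 4.59 mg/L

k_1 L₀/(k_r−k_1) = 0.202×32.7/(1.16−0.202) = 6.605/0.9580 = 6.895 mg/L.
e^(−k_1 t) = e^(−0.202×0.8310) = 0.8455; e^(−k_r t) = e^(−1.16×0.8310) = 0.3814.
D = 6.895 × (0.8455 − 0.3814) + 3.64 × 0.3814 = 3.200 + 1.388 = 4.588 mg/L.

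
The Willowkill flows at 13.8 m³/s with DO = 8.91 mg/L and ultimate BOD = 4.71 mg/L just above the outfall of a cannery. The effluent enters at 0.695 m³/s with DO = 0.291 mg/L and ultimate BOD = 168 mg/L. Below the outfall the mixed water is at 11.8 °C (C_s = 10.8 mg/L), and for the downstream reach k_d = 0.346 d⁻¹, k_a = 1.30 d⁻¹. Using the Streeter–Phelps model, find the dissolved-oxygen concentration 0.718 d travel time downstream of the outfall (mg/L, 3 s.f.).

DO ≈ 8.14 mg/L

Mixed DO = (13.8×8.91 + 0.695×0.291)/(13.8+0.695) = 123.2/14.50 = 8.497 mg/L.
Mixed L₀ = (13.8×4.71 + 0.695×168)/(14.50) = 181.8/14.50 = 12.54 mg/L.
Initial deficit D₀ = C_s − DO₀ = 10.8 − 8.497 = 2.303 mg/L.
D(0.718) = [0.346×12.54/(1.30−0.346)](e^(−0.346×0.718) − e^(−1.30×0.718)) + 2.303 e^(−1.30×0.718)
= 4.548 × (0.7800 − 0.3932) + 2.303 × 0.3932 = 2.665 mg/L.
DO = 10.8 − 2.665 = 8.135 mg/L.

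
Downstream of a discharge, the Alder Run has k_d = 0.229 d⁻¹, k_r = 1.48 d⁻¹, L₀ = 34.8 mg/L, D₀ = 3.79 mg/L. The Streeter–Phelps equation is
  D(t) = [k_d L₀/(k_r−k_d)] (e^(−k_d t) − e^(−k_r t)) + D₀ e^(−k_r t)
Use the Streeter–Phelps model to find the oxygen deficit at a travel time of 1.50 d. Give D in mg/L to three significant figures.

D ≈ 4.24 mg/L

k_d L₀/(k_r−k_d) = 0.229×34.8/(1.48−0.229) = 7.969/1.251 = 6.370 mg/L.
e^(−k_d t) = e^(−0.229×1.500) = 0.7093; e^(−k_r t) = e^(−1.48×1.500) = 0.1086.
D = 6.370 × (0.7093 − 0.1086) + 3.79 × 0.1086 = 3.826 + 0.4116 = 4.238 mg/L.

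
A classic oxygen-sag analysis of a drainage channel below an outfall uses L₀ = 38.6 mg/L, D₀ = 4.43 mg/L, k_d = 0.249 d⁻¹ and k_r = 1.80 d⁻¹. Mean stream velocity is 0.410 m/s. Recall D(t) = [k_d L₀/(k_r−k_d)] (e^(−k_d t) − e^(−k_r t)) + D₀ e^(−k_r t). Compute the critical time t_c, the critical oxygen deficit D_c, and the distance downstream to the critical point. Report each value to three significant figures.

With k_r/k_d = 7.229 and 1 − D₀(k_r−k_d)/(k_d L₀) = 0.2851,
t_c = ln(7.229 × 0.2851) / (1.80 − 0.249) = ln(2.061) / 1.551 = 0.7233/1.551 = 0.4663 d.
L(t_c) = L₀ e^(−k_d t_c) = 38.6 × 0.8904 = 34.37 mg/L, and at the critical point k_r D_c = k_d L, so D_c = (0.249/1.80) × 34.37 = 4.754 mg/L.
x_c = v t_c = 0.410 m/s × 0.4663 d × 86400 s/d = 16520 m ≈ 16.5 km.

t_c ≈ 0.466 d; D_c ≈ 4.75 mg/L; x_c ≈ 16.5 km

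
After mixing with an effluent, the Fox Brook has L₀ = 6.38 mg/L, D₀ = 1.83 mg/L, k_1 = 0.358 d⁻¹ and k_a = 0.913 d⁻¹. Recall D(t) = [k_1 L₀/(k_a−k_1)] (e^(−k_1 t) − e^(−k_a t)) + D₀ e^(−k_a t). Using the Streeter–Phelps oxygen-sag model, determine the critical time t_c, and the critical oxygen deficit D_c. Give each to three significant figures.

t_c ≈ 0.627 d; D_c ≈ 2.00 mg/L

With k_a/k_1 = 2.550 and 1 − D₀(k_a−k_1)/(k_1 L₀) = 0.5553,
t_c = ln(2.550 × 0.5553) / (0.913 − 0.358) = ln(1.416) / 0.5550 = 0.3480/0.5550 = 0.6270 d.
D_c = (k_1/k_a) L₀ e^(−k_1 t_c) = (0.358/0.913) × 6.38 × e^(−0.358×0.6270) = 0.3921 × 6.38 × 0.7989 = 1.999 mg/L.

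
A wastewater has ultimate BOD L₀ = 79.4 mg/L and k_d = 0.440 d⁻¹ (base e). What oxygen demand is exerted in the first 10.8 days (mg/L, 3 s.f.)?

y_t = L₀(1 − e^(−k_d t)) = 79.4 × (1 − e^(−0.440×10.8))
= 79.4 × (1 − 0.008634) = 79.4 × 0.9914 = 78.71 mg/L.

y ≈ 78.7 mg/L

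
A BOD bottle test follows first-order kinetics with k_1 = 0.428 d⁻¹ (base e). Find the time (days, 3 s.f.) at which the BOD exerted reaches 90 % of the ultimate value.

y/L₀ = 1 − e^(−k_1 t) = 0.90 ⇒ e^(−k_1 t) = 0.100
t = −ln(0.100) / 0.428 = 2.303 / 0.428 = 5.380 d.

t ≈ 5.38 d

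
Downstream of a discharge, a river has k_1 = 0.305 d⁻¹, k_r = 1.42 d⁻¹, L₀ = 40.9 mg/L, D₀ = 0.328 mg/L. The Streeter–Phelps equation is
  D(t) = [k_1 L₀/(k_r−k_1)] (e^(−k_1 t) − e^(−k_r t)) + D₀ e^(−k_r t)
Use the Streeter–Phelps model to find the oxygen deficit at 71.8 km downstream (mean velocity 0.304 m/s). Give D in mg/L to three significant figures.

Travel time t = x/v = 71.8 km / (0.304 m/s) = 71800 m / 0.304 m/s = 236200 s = 2.734 d.
k_1 L₀/(k_r−k_1) = 0.305×40.9/(1.42−0.305) = 12.47/1.115 = 11.19 mg/L.
e^(−k_1 t) = e^(−0.305×2.734) = 0.4344; e^(−k_r t) = e^(−1.42×2.734) = 0.02062.
D = 11.19 × (0.4344 − 0.02062) + 0.328 × 0.02062 = 4.630 + 0.006762 = 4.636 mg/L.

D ≈ 4.64 mg/L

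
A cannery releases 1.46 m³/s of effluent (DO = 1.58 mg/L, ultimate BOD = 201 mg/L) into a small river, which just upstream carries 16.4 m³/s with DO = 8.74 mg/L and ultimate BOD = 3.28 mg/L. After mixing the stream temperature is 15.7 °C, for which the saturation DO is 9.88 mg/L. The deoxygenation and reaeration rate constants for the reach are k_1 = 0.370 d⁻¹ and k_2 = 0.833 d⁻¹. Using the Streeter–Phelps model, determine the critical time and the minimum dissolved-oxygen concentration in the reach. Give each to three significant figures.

t_c ≈ 1.50 d; minimum DO ≈ 4.92 mg/L

Mixed DO = (16.4×8.74 + 1.46×1.58)/(16.4+1.46) = 145.6/17.86 = 8.155 mg/L.
Mixed L₀ = (16.4×3.28 + 1.46×201)/(17.86) = 347.3/17.86 = 19.44 mg/L.
Initial deficit D₀ = C_s − DO₀ = 9.88 − 8.155 = 1.725 mg/L.
t_c = (1/0.4630) ln[(0.833/0.370)(1 − 1.725×0.4630/(0.370×19.44))] = 2.160 × ln(2.001) = 1.499 d.
D_c = (0.370/0.833) × 19.44 × e^(−0.370×1.499) = 0.4442 × 19.44 × 0.5744 = 4.960 mg/L.
Minimum DO = 9.88 − 4.960 = 4.920 mg/L.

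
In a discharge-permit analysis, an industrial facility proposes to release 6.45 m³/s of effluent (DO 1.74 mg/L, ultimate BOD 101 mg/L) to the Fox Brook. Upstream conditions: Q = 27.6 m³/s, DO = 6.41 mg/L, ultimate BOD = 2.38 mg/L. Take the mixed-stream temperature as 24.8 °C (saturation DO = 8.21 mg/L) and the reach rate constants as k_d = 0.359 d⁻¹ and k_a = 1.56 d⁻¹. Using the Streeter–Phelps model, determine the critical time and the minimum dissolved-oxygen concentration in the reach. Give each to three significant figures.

Mixed DO = (27.6×6.41 + 6.45×1.74)/(27.6+6.45) = 188.1/34.05 = 5.525 mg/L.
Mixed L₀ = (27.6×2.38 + 6.45×101)/(34.05) = 717.1/34.05 = 21.06 mg/L.
Initial deficit D₀ = C_s − DO₀ = 8.21 − 5.525 = 2.685 mg/L.
t_c = (1/1.201) ln[(1.56/0.359)(1 − 2.685×1.201/(0.359×21.06))] = 0.8326 × ln(2.492) = 0.7604 d.
D_c = (0.359/1.56) × 21.06 × e^(−0.359×0.7604) = 0.2301 × 21.06 × 0.7611 = 3.689 mg/L.
Minimum DO = 8.21 − 3.689 = 4.521 mg/L.

t_c ≈ 0.760 d; minimum DO ≈ 4.52 mg/L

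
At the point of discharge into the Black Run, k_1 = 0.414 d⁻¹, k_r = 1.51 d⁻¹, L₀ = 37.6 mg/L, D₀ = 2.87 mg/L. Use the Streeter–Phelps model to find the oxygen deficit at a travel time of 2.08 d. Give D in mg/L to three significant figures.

D ≈ 5.51 mg/L

k_1 L₀/(k_r−k_1) = 0.414×37.6/(1.51−0.414) = 15.57/1.096 = 14.20 mg/L.
e^(−k_1 t) = e^(−0.414×2.080) = 0.4227; e^(−k_r t) = e^(−1.51×2.080) = 0.04325.
D = 14.20 × (0.4227 − 0.04325) + 2.87 × 0.04325 = 5.389 + 0.1241 = 5.513 mg/L.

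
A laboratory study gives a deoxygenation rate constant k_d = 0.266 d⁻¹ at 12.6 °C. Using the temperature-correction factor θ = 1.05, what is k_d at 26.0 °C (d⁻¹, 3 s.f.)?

k_d(T₂) = k_d(T₁) · θ^(T₂−T₁) = 0.266 × 1.05^(26.0−12.6)
= 0.266 × 1.05^13.4 = 0.266 × 1.923 = 0.5115 d⁻¹.

k_d ≈ 0.511 d⁻¹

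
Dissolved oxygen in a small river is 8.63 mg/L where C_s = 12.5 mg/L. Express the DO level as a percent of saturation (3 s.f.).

% saturation = C/C_s × 100 = 8.63/12.5 × 100 = 69.0 %.

69.0 % saturation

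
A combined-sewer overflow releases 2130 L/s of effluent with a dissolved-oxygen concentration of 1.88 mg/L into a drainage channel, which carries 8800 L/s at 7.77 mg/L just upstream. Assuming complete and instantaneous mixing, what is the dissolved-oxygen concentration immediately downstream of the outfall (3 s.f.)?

Flow-weighted mixing: C = (Q_r C_r + Q_w C_w)/(Q_r + Q_w)
= (8800×7.77 + 2130×1.88)/(8800 + 2130) = 72380/10930 = 6.622 mg/L.

6.62 mg/L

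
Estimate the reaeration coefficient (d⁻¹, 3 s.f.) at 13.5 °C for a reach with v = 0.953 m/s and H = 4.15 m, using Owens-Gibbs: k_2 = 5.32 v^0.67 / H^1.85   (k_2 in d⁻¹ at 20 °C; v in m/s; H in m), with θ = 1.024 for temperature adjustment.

k_2(20) = 5.32 × 0.953^0.67 / 4.15^1.85 = 5.32 × 0.9683 / 13.91 = 0.3703 d⁻¹.
k_2(13.5) = 0.3703 × 1.024^(13.5−20) = 0.3703 × 0.8571 = 0.3174 d⁻¹.

k_2 ≈ 0.317 d⁻¹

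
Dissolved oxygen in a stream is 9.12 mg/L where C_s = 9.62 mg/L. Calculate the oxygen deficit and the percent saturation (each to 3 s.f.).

D = C_s − C = 9.62 − 9.12 = 0.500 mg/L.
% saturation = 9.12/9.62 × 100 = 94.8 %.

D ≈ 0.500 mg/L; 94.8 % saturation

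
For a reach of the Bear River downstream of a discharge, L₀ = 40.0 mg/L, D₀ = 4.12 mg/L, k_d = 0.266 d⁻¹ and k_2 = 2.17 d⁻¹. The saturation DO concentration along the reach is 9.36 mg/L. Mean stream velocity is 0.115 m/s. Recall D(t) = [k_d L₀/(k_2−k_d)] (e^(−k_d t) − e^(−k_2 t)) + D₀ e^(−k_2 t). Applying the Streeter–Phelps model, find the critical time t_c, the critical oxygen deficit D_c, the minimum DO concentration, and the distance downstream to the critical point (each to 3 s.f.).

t_c ≈ 0.400 d; D_c ≈ 4.41 mg/L; min DO ≈ 4.95 mg/L; x_c ≈ 3.98 km

t_c = [1/(k_2−k_d)] ln[(k_2/k_d)(1 − D₀(k_2−k_d)/(k_d L₀))]
= [1/(2.17−0.266)] ln[(2.17/0.266)(1 − 4.12×1.904/(0.266×40.0))]
= (1/1.904) ln[8.158 × 0.2627] = 0.5252 × ln(2.143) = 0.5252 × 0.7624 = 0.4004 d.
L(t_c) = L₀ e^(−k_d t_c) = 40.0 × 0.8990 = 35.96 mg/L, and at the critical point k_2 D_c = k_d L, so D_c = (0.266/2.17) × 35.96 = 4.408 mg/L.
Minimum DO = C_s − D_c = 9.36 − 4.408 = 4.952 mg/L.
x_c = v t_c = 0.115 m/s × 0.4004 d × 86400 s/d = 3978 m ≈ 3.98 km.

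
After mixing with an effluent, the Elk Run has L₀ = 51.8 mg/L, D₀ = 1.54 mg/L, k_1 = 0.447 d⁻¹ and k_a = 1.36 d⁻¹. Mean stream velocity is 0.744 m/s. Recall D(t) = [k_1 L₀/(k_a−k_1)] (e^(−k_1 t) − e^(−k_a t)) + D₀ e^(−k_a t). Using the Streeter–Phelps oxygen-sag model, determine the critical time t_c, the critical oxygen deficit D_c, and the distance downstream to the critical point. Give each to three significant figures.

At the critical point dD/dt = 0, so k_1 L₀ e^(−k_1 t) = k_a D. Substituting D(t) from the Streeter–Phelps equation and solving for t gives
t_c = ln[(k_a/k_1)(1 − D₀(k_a−k_1)/(k_1 L₀))] / (k_a−k_1).
Here k_a−k_1 = 0.9130 d⁻¹ and 1 − D₀(k_a−k_1)/(k_1 L₀) = 1 − 1.54×0.9130/(0.447×51.8) = 0.9393, so
t_c = ln(3.043 × 0.9393) / 0.9130 = 1.050 / 0.9130 = 1.150 d.
D_c = (k_1/k_a) L₀ e^(−k_1 t_c) = (0.447/1.36) × 51.8 × e^(−0.447×1.150) = 0.3287 × 51.8 × 0.5980 = 10.18 mg/L.
x_c = v t_c = 0.744 m/s × 1.150 d × 86400 s/d = 73930 m ≈ 73.9 km.

t_c ≈ 1.15 d; D_c ≈ 10.2 mg/L; x_c ≈ 73.9 km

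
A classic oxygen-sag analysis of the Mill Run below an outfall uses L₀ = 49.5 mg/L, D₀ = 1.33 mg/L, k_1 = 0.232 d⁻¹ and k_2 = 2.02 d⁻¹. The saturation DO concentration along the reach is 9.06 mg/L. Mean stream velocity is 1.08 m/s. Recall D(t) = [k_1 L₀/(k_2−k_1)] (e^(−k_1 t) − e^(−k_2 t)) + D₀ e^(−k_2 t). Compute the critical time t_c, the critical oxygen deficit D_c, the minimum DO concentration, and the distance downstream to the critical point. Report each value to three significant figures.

t_c ≈ 1.08 d; D_c ≈ 4.42 mg/L; min DO ≈ 4.64 mg/L; x_c ≈ 101 km

t_c = [1/(k_2−k_1)] ln[(k_2/k_1)(1 − D₀(k_2−k_1)/(k_1 L₀))]
= [1/(2.02−0.232)] ln[(2.02/0.232)(1 − 1.33×1.788/(0.232×49.5))]
= (1/1.788) ln[8.707 × 0.7929] = 0.5593 × ln(6.904) = 0.5593 × 1.932 = 1.081 d.
D_c = (k_1/k_2) L₀ e^(−k_1 t_c) = (0.232/2.02) × 49.5 × e^(−0.232×1.081) = 0.1149 × 49.5 × 0.7783 = 4.425 mg/L.
Minimum DO = C_s − D_c = 9.06 − 4.425 = 4.635 mg/L.
x_c = v t_c = 1.08 m/s × 1.081 d × 86400 s/d = 100800 m ≈ 101 km.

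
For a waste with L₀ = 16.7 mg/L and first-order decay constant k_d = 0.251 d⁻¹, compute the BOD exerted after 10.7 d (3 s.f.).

y_t = L₀(1 − e^(−k_d t)) = 16.7 × (1 − e^(−0.251×10.7))
= 16.7 × (1 − 0.06817) = 16.7 × 0.9318 = 15.56 mg/L.

y ≈ 15.6 mg/L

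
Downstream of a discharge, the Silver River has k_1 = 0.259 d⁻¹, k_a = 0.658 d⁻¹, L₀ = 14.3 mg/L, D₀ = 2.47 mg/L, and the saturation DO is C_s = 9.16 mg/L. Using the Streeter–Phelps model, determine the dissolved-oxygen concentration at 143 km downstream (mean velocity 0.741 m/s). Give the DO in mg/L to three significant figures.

Travel time t = x/v = 143 km / (0.741 m/s) = 143000 m / 0.741 m/s = 193000 s = 2.234 d.
k_1 L₀/(k_a−k_1) = 0.259×14.3/(0.658−0.259) = 3.704/0.3990 = 9.282 mg/L.
e^(−k_1 t) = e^(−0.259×2.234) = 0.5607; e^(−k_a t) = e^(−0.658×2.234) = 0.2300.
D = 9.282 × (0.5607 − 0.2300) + 2.47 × 0.2300 = 3.070 + 0.5681 = 3.638 mg/L.
DO = C_s − D = 9.16 − 3.638 = 5.522 mg/L.

DO ≈ 5.52 mg/L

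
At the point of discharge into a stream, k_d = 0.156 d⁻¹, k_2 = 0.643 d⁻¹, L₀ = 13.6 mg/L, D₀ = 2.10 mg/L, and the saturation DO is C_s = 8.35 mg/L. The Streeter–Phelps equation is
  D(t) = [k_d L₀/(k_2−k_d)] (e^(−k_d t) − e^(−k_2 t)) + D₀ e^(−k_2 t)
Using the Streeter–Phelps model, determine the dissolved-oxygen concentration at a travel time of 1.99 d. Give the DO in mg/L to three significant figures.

k_d L₀/(k_2−k_d) = 0.156×13.6/(0.643−0.156) = 2.122/0.4870 = 4.356 mg/L.
e^(−k_d t) = e^(−0.156×1.990) = 0.7331; e^(−k_2 t) = e^(−0.643×1.990) = 0.2782.
D = 4.356 × (0.7331 − 0.2782) + 2.10 × 0.2782 = 1.982 + 0.5841 = 2.566 mg/L.
DO = C_s − D = 8.35 − 2.566 = 5.784 mg/L.

DO ≈ 5.78 mg/L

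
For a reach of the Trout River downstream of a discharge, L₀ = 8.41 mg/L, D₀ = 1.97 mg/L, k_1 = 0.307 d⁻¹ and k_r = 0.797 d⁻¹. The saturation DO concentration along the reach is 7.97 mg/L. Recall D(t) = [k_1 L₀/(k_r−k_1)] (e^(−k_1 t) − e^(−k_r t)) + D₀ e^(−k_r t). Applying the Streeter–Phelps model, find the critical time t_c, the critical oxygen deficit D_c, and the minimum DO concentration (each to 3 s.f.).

At the critical point dD/dt = 0, so k_1 L₀ e^(−k_1 t) = k_r D. Substituting D(t) from the Streeter–Phelps equation and solving for t gives
t_c = ln[(k_r/k_1)(1 − D₀(k_r−k_1)/(k_1 L₀))] / (k_r−k_1).
Here k_r−k_1 = 0.4900 d⁻¹ and 1 − D₀(k_r−k_1)/(k_1 L₀) = 1 − 1.97×0.4900/(0.307×8.41) = 0.6261, so
t_c = ln(2.596 × 0.6261) / 0.4900 = 0.4858 / 0.4900 = 0.9914 d.
L(t_c) = L₀ e^(−k_1 t_c) = 8.41 × 0.7376 = 6.203 mg/L, and at the critical point k_r D_c = k_1 L, so D_c = (0.307/0.797) × 6.203 = 2.389 mg/L.
Minimum DO = C_s − D_c = 7.97 − 2.389 = 5.581 mg/L.

t_c ≈ 0.991 d; D_c ≈ 2.39 mg/L; min DO ≈ 5.58 mg/L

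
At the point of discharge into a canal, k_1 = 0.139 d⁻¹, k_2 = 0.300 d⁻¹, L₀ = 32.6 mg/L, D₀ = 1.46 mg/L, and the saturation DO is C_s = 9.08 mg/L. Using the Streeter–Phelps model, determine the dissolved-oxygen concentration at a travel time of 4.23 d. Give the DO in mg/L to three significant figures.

DO ≈ 0.948 mg/L

k_1 L₀/(k_2−k_1) = 0.139×32.6/(0.300−0.139) = 4.531/0.1610 = 28.15 mg/L.
e^(−k_1 t) = e^(−0.139×4.230) = 0.5555; e^(−k_2 t) = e^(−0.300×4.230) = 0.2811.
D = 28.15 × (0.5555 − 0.2811) + 1.46 × 0.2811 = 7.721 + 0.4104 = 8.132 mg/L.
DO = C_s − D = 9.08 − 8.132 = 0.9482 mg/L.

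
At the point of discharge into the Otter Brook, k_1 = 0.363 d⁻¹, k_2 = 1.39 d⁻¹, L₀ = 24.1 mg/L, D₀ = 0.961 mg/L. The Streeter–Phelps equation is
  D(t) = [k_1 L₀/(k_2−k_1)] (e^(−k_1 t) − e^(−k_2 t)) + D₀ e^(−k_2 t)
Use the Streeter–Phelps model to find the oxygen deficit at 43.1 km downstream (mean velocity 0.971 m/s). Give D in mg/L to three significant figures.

D ≈ 3.37 mg/L

Travel time t = x/v = 43.1 km / (0.971 m/s) = 43100 m / 0.971 m/s = 44390 s = 0.5137 d.
k_1 L₀/(k_2−k_1) = 0.363×24.1/(1.39−0.363) = 8.748/1.027 = 8.518 mg/L.
e^(−k_1 t) = e^(−0.363×0.5137) = 0.8299; e^(−k_2 t) = e^(−1.39×0.5137) = 0.4896.
D = 8.518 × (0.8299 − 0.4896) + 0.961 × 0.4896 = 2.898 + 0.4705 = 3.369 mg/L.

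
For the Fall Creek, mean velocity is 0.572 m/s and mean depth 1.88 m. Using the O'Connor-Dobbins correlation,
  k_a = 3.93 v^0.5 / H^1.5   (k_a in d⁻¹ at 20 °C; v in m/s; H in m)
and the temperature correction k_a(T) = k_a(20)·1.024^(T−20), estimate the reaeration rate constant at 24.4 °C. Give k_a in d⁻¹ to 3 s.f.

k_a(20) = 3.93 × 0.572^0.5 / 1.88^1.5 = 3.93 × 0.7563 / 2.578 = 1.153 d⁻¹.
k_a(24.4) = 1.153 × 1.024^(24.4−20) = 1.153 × 1.110 = 1.280 d⁻¹.

k_a ≈ 1.28 d⁻¹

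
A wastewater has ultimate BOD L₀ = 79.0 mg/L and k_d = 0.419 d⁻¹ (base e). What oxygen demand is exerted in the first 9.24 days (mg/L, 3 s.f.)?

y_t = L₀(1 − e^(−k_d t)) = 79.0 × (1 − e^(−0.419×9.24))
= 79.0 × (1 − 0.02083) = 79.0 × 0.9792 = 77.35 mg/L.

y ≈ 77.4 mg/L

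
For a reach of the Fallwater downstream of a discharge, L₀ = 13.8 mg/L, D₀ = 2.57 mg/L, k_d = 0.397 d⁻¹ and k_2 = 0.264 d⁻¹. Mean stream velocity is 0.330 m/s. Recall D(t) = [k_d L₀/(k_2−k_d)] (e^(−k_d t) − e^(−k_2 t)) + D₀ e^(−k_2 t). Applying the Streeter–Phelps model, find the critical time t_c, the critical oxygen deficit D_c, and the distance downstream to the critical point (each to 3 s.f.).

t_c ≈ 2.61 d; D_c ≈ 7.36 mg/L; x_c ≈ 74.5 km

t_c = [1/(k_2−k_d)] ln[(k_2/k_d)(1 − D₀(k_2−k_d)/(k_d L₀))]
= [1/(0.264−0.397)] ln[(0.264/0.397)(1 − 2.57×-0.1330/(0.397×13.8))]
= (1/-0.1330) ln[0.6650 × 1.062] = -7.519 × ln(0.7065) = -7.519 × -0.3475 = 2.613 d.
D_c = (k_d/k_2) L₀ e^(−k_d t_c) = (0.397/0.264) × 13.8 × e^(−0.397×2.613) = 1.504 × 13.8 × 0.3545 = 7.356 mg/L.
x_c = v t_c = 0.330 m/s × 2.613 d × 86400 s/d = 74490 m ≈ 74.5 km.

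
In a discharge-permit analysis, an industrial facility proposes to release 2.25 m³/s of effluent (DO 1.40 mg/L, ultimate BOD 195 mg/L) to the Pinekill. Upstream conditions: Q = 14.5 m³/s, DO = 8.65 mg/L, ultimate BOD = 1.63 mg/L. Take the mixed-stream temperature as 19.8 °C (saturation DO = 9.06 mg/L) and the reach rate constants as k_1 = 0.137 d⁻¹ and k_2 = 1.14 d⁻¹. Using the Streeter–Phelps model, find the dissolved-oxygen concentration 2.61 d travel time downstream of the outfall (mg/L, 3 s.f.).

Mixed DO = (14.5×8.65 + 2.25×1.40)/(14.5+2.25) = 128.6/16.75 = 7.676 mg/L.
Mixed L₀ = (14.5×1.63 + 2.25×195)/(16.75) = 462.4/16.75 = 27.61 mg/L.
Initial deficit D₀ = C_s − DO₀ = 9.06 − 7.676 = 1.384 mg/L.
D(2.61) = [0.137×27.61/(1.14−0.137)](e^(−0.137×2.61) − e^(−1.14×2.61)) + 1.384 e^(−1.14×2.61)
= 3.771 × (0.6994 − 0.05103) + 1.384 × 0.05103 = 2.515 mg/L.
DO = 9.06 − 2.515 = 6.545 mg/L.

DO ≈ 6.54 mg/L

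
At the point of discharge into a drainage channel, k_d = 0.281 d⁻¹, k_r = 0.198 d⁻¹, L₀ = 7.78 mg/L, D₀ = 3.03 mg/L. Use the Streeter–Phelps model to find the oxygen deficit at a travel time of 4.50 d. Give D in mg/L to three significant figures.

D ≈ 4.61 mg/L

k_d L₀/(k_r−k_d) = 0.281×7.78/(0.198−0.281) = 2.186/-0.08300 = -26.34 mg/L.
e^(−k_d t) = e^(−0.281×4.500) = 0.2824; e^(−k_r t) = e^(−0.198×4.500) = 0.4102.
D = -26.34 × (0.2824 − 0.4102) + 3.03 × 0.4102 = 3.368 + 1.243 = 4.611 mg/L.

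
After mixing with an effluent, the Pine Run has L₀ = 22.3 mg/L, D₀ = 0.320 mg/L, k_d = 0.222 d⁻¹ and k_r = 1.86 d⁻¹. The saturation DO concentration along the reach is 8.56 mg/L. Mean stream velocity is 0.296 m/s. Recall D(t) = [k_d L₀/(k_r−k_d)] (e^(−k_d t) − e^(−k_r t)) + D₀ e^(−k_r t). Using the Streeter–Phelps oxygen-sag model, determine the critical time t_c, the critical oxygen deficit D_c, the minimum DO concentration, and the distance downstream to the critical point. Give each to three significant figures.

t_c ≈ 1.23 d; D_c ≈ 2.03 mg/L; min DO ≈ 6.53 mg/L; x_c ≈ 31.4 km

t_c = [1/(k_r−k_d)] ln[(k_r/k_d)(1 − D₀(k_r−k_d)/(k_d L₀))]
= [1/(1.86−0.222)] ln[(1.86/0.222)(1 − 0.320×1.638/(0.222×22.3))]
= (1/1.638) ln[8.378 × 0.8941] = 0.6105 × ln(7.491) = 0.6105 × 2.014 = 1.229 d.
L(t_c) = L₀ e^(−k_d t_c) = 22.3 × 0.7612 = 16.97 mg/L, and at the critical point k_r D_c = k_d L, so D_c = (0.222/1.86) × 16.97 = 2.026 mg/L.
Minimum DO = C_s − D_c = 8.56 − 2.026 = 6.534 mg/L.
x_c = v t_c = 0.296 m/s × 1.229 d × 86400 s/d = 31440 m ≈ 31.4 km.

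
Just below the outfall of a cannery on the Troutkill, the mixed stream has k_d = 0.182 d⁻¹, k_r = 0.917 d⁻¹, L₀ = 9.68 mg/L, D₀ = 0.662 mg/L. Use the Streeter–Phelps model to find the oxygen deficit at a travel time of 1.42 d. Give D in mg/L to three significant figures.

k_d L₀/(k_r−k_d) = 0.182×9.68/(0.917−0.182) = 1.762/0.7350 = 2.397 mg/L.
e^(−k_d t) = e^(−0.182×1.420) = 0.7723; e^(−k_r t) = e^(−0.917×1.420) = 0.2719.
D = 2.397 × (0.7723 − 0.2719) + 0.662 × 0.2719 = 1.199 + 0.1800 = 1.379 mg/L.

D ≈ 1.38 mg/L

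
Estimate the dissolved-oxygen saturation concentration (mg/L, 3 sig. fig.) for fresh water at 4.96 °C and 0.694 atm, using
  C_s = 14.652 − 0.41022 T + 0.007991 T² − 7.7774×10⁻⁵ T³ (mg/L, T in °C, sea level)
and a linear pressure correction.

At sea level: C_s = 14.652 − 0.41022×4.96 + 0.007991×4.96² − 7.7774×10⁻⁵×4.96³ = 12.80 mg/L.
Pressure correction: C_s' = 12.80 × 0.694 = 8.886 mg/L.

C_s ≈ 8.89 mg/L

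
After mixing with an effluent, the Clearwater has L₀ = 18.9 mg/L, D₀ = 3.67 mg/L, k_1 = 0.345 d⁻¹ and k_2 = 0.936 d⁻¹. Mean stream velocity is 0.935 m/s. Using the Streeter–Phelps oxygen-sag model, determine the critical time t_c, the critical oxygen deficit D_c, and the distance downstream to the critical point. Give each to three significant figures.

With k_2/k_1 = 2.713 and 1 − D₀(k_2−k_1)/(k_1 L₀) = 0.6674,
t_c = ln(2.713 × 0.6674) / (0.936 − 0.345) = ln(1.811) / 0.5910 = 0.5936/0.5910 = 1.004 d.
L(t_c) = L₀ e^(−k_1 t_c) = 18.9 × 0.7071 = 13.36 mg/L, and at the critical point k_2 D_c = k_1 L, so D_c = (0.345/0.936) × 13.36 = 4.926 mg/L.
x_c = v t_c = 0.935 m/s × 1.004 d × 86400 s/d = 81150 m ≈ 81.1 km.

t_c ≈ 1.00 d; D_c ≈ 4.93 mg/L; x_c ≈ 81.1 km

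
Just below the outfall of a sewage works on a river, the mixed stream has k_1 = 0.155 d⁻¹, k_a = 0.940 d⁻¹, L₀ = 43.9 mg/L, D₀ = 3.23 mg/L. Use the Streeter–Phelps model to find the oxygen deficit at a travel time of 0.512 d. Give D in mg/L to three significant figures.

k_1 L₀/(k_a−k_1) = 0.155×43.9/(0.940−0.155) = 6.804/0.7850 = 8.668 mg/L.
e^(−k_1 t) = e^(−0.155×0.5120) = 0.9237; e^(−k_a t) = e^(−0.940×0.5120) = 0.6180.
D = 8.668 × (0.9237 − 0.6180) + 3.23 × 0.6180 = 2.650 + 1.996 = 4.646 mg/L.

D ≈ 4.65 mg/L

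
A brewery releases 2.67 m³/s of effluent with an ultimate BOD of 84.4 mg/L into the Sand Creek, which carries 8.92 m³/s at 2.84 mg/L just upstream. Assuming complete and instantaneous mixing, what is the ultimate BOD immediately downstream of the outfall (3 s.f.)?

Flow-weighted mixing: C = (Q_r C_r + Q_w C_w)/(Q_r + Q_w)
= (8.92×2.84 + 2.67×84.4)/(8.92 + 2.67) = 250.7/11.59 = 21.63 mg/L.

21.6 mg/L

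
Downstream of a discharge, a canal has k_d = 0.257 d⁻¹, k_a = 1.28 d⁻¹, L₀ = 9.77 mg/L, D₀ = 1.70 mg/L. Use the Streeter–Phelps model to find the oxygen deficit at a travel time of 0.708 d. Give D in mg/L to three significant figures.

D ≈ 1.74 mg/L

k_d L₀/(k_a−k_d) = 0.257×9.77/(1.28−0.257) = 2.511/1.023 = 2.454 mg/L.
e^(−k_d t) = e^(−0.257×0.7080) = 0.8336; e^(−k_a t) = e^(−1.28×0.7080) = 0.4040.
D = 2.454 × (0.8336 − 0.4040) + 1.70 × 0.4040 = 1.054 + 0.6869 = 1.741 mg/L.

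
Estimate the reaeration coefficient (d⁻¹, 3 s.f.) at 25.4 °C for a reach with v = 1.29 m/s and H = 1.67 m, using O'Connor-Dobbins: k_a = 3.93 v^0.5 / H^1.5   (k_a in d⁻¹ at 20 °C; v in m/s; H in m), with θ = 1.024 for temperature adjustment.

k_a(20) = 3.93 × 1.29^0.5 / 1.67^1.5 = 3.93 × 1.136 / 2.158 = 2.068 d⁻¹.
k_a(25.4) = 2.068 × 1.024^(25.4−20) = 2.068 × 1.137 = 2.351 d⁻¹.

k_a ≈ 2.35 d⁻¹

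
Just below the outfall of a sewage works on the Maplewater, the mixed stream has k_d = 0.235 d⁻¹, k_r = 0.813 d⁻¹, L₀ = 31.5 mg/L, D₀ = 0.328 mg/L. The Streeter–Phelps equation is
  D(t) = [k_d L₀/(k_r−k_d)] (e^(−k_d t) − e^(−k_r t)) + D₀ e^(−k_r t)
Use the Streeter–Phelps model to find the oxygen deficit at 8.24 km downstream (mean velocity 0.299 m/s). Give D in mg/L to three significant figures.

Travel time t = x/v = 8.24 km / (0.299 m/s) = 8240 m / 0.299 m/s = 27560 s = 0.3190 d.
k_d L₀/(k_r−k_d) = 0.235×31.5/(0.813−0.235) = 7.402/0.5780 = 12.81 mg/L.
e^(−k_d t) = e^(−0.235×0.3190) = 0.9278; e^(−k_r t) = e^(−0.813×0.3190) = 0.7716.
D = 12.81 × (0.9278 − 0.7716) + 0.328 × 0.7716 = 2.001 + 0.2531 = 2.254 mg/L.

D ≈ 2.25 mg/L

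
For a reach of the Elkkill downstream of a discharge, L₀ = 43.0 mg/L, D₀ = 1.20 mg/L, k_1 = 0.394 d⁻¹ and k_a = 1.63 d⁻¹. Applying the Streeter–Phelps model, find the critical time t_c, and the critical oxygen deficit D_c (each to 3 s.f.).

With k_a/k_1 = 4.137 and 1 − D₀(k_a−k_1)/(k_1 L₀) = 0.9125,
t_c = ln(4.137 × 0.9125) / (1.63 − 0.394) = ln(3.775) / 1.236 = 1.328/1.236 = 1.075 d.
D_c = (k_1/k_a) L₀ e^(−k_1 t_c) = (0.394/1.63) × 43.0 × e^(−0.394×1.075) = 0.2417 × 43.0 × 0.6548 = 6.806 mg/L.

t_c ≈ 1.07 d; D_c ≈ 6.81 mg/L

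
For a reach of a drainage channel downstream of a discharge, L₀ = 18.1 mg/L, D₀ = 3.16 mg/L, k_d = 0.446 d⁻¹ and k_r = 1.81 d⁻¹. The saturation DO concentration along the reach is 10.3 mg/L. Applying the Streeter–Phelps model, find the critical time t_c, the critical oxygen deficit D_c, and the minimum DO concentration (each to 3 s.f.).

t_c ≈ 0.467 d; D_c ≈ 3.62 mg/L; min DO ≈ 6.68 mg/L

t_c = [1/(k_r−k_d)] ln[(k_r/k_d)(1 − D₀(k_r−k_d)/(k_d L₀))]
= [1/(1.81−0.446)] ln[(1.81/0.446)(1 − 3.16×1.364/(0.446×18.1))]
= (1/1.364) ln[4.058 × 0.4661] = 0.7331 × ln(1.891) = 0.7331 × 0.6373 = 0.4673 d.
L(t_c) = L₀ e^(−k_d t_c) = 18.1 × 0.8119 = 14.70 mg/L, and at the critical point k_r D_c = k_d L, so D_c = (0.446/1.81) × 14.70 = 3.621 mg/L.
Minimum DO = C_s − D_c = 10.3 − 3.621 = 6.679 mg/L.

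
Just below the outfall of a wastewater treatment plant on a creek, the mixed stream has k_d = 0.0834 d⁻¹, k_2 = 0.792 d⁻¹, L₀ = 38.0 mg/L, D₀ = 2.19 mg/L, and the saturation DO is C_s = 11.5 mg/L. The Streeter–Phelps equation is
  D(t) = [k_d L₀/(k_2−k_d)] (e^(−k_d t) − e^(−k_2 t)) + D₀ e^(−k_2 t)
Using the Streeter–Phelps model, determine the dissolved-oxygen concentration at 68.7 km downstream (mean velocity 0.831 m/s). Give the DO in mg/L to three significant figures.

Travel time t = x/v = 68.7 km / (0.831 m/s) = 68700 m / 0.831 m/s = 82670 s = 0.9568 d.
k_d L₀/(k_2−k_d) = 0.0834×38.0/(0.792−0.0834) = 3.169/0.7086 = 4.472 mg/L.
e^(−k_d t) = e^(−0.0834×0.9568) = 0.9233; e^(−k_2 t) = e^(−0.792×0.9568) = 0.4687.
D = 4.472 × (0.9233 − 0.4687) + 2.19 × 0.4687 = 2.033 + 1.026 = 3.060 mg/L.
DO = C_s − D = 11.5 − 3.060 = 8.440 mg/L.

DO ≈ 8.44 mg/L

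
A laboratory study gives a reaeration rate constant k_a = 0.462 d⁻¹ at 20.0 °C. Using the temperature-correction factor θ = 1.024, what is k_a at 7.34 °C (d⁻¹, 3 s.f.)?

k_a ≈ 0.342 d⁻¹

k_a(T₂) = k_a(T₁) · θ^(T₂−T₁) = 0.462 × 1.024^(7.34−20.0)
= 0.462 × 1.024^-12.7 = 0.462 × 0.7406 = 0.3422 d⁻¹.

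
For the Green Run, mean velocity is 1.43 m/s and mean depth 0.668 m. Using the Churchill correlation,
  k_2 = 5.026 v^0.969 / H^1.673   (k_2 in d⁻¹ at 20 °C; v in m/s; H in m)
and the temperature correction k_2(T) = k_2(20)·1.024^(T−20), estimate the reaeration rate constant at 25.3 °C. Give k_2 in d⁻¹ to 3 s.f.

k_2(20) = 5.026 × 1.43^0.969 / 0.668^1.673 = 5.026 × 1.414 / 0.5092 = 13.96 d⁻¹.
k_2(25.3) = 13.96 × 1.024^(25.3−20) = 13.96 × 1.134 = 15.83 d⁻¹.

k_2 ≈ 15.8 d⁻¹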